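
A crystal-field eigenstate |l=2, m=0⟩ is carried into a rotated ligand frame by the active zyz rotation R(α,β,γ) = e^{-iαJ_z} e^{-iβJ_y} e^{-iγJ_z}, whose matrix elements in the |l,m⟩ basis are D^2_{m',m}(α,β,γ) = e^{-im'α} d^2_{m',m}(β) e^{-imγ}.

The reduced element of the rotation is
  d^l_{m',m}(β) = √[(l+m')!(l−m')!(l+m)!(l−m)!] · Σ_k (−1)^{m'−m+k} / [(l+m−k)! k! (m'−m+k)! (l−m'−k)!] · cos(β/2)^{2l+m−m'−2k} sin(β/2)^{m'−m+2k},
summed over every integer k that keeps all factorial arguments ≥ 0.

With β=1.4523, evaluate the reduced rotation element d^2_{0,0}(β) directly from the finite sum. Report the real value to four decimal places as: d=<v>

d=-0.4790

d^2_{0,0}(β=1.4523) via the finite sum:
c=cos(1.452300/2)=0.747736, s=sin(1.452300/2)=0.663996; N=√[2·2·2·2]=4.000000
The bounds max(0,m−m')=0 and min(l+m,l−m')=2 give 3 terms
  k=0: (−1)^0·4.0000/(4)·0.7477^4·0.6640^0 = +0.312604
  k=1: (−1)^1·4.0000/(1)·0.7477^2·0.6640^2 = -0.986024
  k=2: (−1)^2·4.0000/(4)·0.7477^0·0.6640^4 = +0.194384
d^2_{0,0}(1.4523) = +0.312604 -0.986024 +0.194384 = -0.479036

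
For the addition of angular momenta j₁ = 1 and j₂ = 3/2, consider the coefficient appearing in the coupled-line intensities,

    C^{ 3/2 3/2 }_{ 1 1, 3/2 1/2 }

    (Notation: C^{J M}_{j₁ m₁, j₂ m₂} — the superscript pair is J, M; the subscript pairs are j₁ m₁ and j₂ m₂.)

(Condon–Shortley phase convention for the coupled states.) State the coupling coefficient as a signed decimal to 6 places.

+√(2/5) ≈ +0.632456

√[4·1!1!2!/5! · 2!0!2!1!3!0!] = √(8/5)
  +(−1)^0/∏(0,1,0,2,1,0)! = 1/2  (running 1/2)
⟨..|..⟩ = √(8/5)·(1/2) = +0.632456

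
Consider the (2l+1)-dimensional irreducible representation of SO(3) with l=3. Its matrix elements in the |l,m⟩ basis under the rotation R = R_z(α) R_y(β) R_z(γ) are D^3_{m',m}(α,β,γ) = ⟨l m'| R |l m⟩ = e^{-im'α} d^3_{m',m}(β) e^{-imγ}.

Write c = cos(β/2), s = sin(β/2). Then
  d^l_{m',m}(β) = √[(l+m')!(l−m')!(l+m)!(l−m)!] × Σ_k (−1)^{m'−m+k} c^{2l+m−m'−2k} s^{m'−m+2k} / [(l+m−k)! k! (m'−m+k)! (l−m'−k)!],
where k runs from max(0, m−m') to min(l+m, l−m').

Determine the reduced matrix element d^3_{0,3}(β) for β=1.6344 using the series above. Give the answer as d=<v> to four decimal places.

d^3_{0,3}(β=1.6344) via the finite sum:
Half-angle: c=0.684266, s=0.729233. N=√(6·6·720·1)=160.996894
k: max(0,(3)−(0))=3 … min(3+(3),3−(0))=3
  k=3: (−1)^0·160.9969/(36)·0.6843^3·0.7292^3 = +0.555633
d^3_{0,3}(1.6344) = +0.555633

d=0.5556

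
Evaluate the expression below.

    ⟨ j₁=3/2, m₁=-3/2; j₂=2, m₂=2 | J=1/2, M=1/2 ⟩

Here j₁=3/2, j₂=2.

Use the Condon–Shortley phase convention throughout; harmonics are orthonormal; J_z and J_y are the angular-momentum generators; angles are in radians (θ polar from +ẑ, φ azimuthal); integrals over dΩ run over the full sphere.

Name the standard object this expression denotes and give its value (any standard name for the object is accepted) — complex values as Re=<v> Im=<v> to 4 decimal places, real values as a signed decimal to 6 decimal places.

This is a Clebsch–Gordan (vector-coupling) coefficient.
triangle: 3!*0!*1!/5! = 6/120
(j±m)!: 0!*3!*4!*0!*1!*0! = 144
prefactor² = (2J+1)*Δ*N² = 72/5
  k=3: −1/(3!*0!*0!*1!*0!*0!) = -1/6
Σ = -1/6  ⇒  CG² = 72/5*(-1/6)² = 2/5
CG = −√(2/5) = -0.632456

Clebsch–Gordan coefficient, −√(2/5) ≈ -0.632456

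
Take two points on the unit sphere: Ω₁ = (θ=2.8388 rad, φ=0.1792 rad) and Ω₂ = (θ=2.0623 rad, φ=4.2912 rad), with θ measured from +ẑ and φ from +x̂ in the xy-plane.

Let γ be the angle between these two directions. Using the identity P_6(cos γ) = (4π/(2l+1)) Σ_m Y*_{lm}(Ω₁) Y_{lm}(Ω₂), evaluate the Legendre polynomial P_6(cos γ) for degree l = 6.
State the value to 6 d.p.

Addition theorem: P_6(cos γ) = (4π/13) Σ_m Y*_{lm}(Ω₁) Y_{lm}(Ω₂), m = −6…6:
  m=-6: Y*=(0.000161, 0.000299)  Y=(0.185349, -0.130778)  product (0.000069, 0.000034)
  m=-5: Y*=(-0.002353, -0.002940)  Y=(0.361847, 0.214522)  product (-0.000220, -0.001569)
  m=-4: Y*=(0.019186, 0.016719)  Y=(-0.035543, 0.310539)  product (-0.005874, 0.005364)
  m=-3: Y*=(-0.099427, -0.059276)  Y=(0.110414, -0.035032)  product (-0.013055, -0.003062)
  m=-2: Y*=(0.325240, 0.121827)  Y=(0.231223, 0.259197)  product (0.043626, 0.112471)
  m=-1: Y*=(-0.583813, -0.105754)  Y=(-0.003150, 0.007032)  product (0.002583, -0.003772)
  m=+0: Y*=(0.247174, -0.000000)  Y=(0.337699, 0.000000)  product (0.083471, 0.000000)
  m=+1: Y*=(0.583813, -0.105754)  Y=(0.003150, 0.007032)  product (0.002583, 0.003772)
  m=+2: Y*=(0.325240, -0.121827)  Y=(0.231223, -0.259197)  product (0.043626, -0.112471)
  m=+3: Y*=(0.099427, -0.059276)  Y=(-0.110414, -0.035032)  product (-0.013055, 0.003062)
  m=+4: Y*=(0.019186, -0.016719)  Y=(-0.035543, -0.310539)  product (-0.005874, -0.005364)
  m=+5: Y*=(0.002353, -0.002940)  Y=(-0.361847, 0.214522)  product (-0.000220, 0.001569)
  m=+6: Y*=(0.000161, -0.000299)  Y=(0.185349, 0.130778)  product (0.000069, -0.000034)
Σ over m = (0.137727, -0.000000); ×(4π/13) → (0.133133, -0.000000). Real part: 0.133133

0.133133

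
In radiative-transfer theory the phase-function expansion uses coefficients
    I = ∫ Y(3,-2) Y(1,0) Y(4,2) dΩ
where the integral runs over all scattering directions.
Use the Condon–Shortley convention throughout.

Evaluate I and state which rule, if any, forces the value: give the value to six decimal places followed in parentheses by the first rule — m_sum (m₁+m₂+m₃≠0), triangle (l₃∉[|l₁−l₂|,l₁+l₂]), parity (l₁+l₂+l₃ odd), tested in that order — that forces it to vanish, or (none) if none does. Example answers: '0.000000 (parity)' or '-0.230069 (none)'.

0.213244 (none)

Rules hold: Σm=0, L=8 even, 2≤4≤4.
N = 7·3·9 = 189
Δ = 0!·6!·2!/9! = 1/252
Racah Σ t=0..0: t=0:+1/36 = 1/36
⇒ 3j(3 1 4; 0 0 0)² = 4/63, sgn +1
Racah Σ t=0..0: t=0:+1/120 = 1/120
⇒ 3j(3 1 4; -2 0 2)² = 1/21, sgn +1
4πI² = N·(3j₀)²·(3jₘ)² = 4/7
I = +1·√(0.571429/4π) = 0.21324362
No selection rule forces the value: the integral is nonzero (none).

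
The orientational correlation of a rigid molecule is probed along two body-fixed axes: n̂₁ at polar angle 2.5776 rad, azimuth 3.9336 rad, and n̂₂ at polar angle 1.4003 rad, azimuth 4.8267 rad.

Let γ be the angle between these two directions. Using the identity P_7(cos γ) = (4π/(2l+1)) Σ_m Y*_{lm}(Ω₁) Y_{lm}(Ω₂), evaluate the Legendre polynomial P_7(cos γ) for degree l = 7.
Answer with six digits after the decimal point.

-0.289981

Addition theorem: P_7(cos γ) = (4π/15) Σ_m Y*_{lm}(Ω₁) Y_{lm}(Ω₂), m = −7…7:
  m=-7: Y*=(-0.004610, 0.004202)  Y=(-0.323901, -0.314466)  product (0.002814, 0.000089)
  m=-6: Y*=(-0.001463, 0.036868)  Y=(-0.225054, 0.184187)  product (-0.006461, -0.008567)
  m=-5: Y*=(0.090684, 0.096885)  Y=(-0.115456, -0.179513)  product (0.006922, -0.027465)
  m=-4: Y*=(0.318198, 0.008414)  Y=(-0.276711, 0.136148)  product (-0.089194, 0.040994)
  m=-3: Y*=(0.351041, -0.337390)  Y=(-0.043385, -0.121512)  product (-0.056227, -0.028018)
  m=-2: Y*=(0.004687, -0.354527)  Y=(-0.300128, 0.069837)  product (0.023352, 0.106731)
  m=-1: Y*=(0.114767, 0.116294)  Y=(-0.010867, -0.094654)  product (0.009761, -0.012127)
  m=+0: Y*=(0.417206, -0.000000)  Y=(-0.306977, 0.000000)  product (-0.128073, 0.000000)
  m=+1: Y*=(-0.114767, 0.116294)  Y=(0.010867, -0.094654)  product (0.009761, 0.012127)
  m=+2: Y*=(0.004687, 0.354527)  Y=(-0.300128, -0.069837)  product (0.023352, -0.106731)
  m=+3: Y*=(-0.351041, -0.337390)  Y=(0.043385, -0.121512)  product (-0.056227, 0.028018)
  m=+4: Y*=(0.318198, -0.008414)  Y=(-0.276711, -0.136148)  product (-0.089194, -0.040994)
  m=+5: Y*=(-0.090684, 0.096885)  Y=(0.115456, -0.179513)  product (0.006922, 0.027465)
  m=+6: Y*=(-0.001463, -0.036868)  Y=(-0.225054, -0.184187)  product (-0.006461, 0.008567)
  m=+7: Y*=(0.004610, 0.004202)  Y=(0.323901, -0.314466)  product (0.002814, -0.000089)
Total Σ_m = (-0.346139, -0.000000). Multiply by 0.837758: (-0.289981, -0.000000). P_7(cos γ) = -0.289981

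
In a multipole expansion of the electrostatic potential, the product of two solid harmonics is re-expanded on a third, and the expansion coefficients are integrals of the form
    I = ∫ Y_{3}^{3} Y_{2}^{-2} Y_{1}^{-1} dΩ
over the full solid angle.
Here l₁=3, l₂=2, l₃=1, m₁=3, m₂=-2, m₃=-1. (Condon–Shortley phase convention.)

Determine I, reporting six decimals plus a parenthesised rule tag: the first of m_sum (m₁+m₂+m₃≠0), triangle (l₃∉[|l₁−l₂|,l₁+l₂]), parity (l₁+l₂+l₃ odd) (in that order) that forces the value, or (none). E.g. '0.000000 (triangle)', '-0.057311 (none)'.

-0.319865 (none)

m-sum 0 ✓  L=6 even ✓  1≤1≤5 ✓
Π(2lᵢ+1) = 7×5×3 = 105
triangle coeff Δ(3,2,1) = 1/105
Σ_t [2,2]: t=2:+1/4 = 1/4
(3j)²=3/35 [(3 2 1; 0 0 0)], sign=-1
Σ_t [0,0]: t=0:+1/48 = 1/48
(3j)²=1/7 [(3 2 1; 3 -2 -1)], sign=+1
⇒ 4πI² = 9/7
I = (-1)√(9/7/(4π)) = -0.31986543
No selection rule forces the value: the integral is nonzero (none).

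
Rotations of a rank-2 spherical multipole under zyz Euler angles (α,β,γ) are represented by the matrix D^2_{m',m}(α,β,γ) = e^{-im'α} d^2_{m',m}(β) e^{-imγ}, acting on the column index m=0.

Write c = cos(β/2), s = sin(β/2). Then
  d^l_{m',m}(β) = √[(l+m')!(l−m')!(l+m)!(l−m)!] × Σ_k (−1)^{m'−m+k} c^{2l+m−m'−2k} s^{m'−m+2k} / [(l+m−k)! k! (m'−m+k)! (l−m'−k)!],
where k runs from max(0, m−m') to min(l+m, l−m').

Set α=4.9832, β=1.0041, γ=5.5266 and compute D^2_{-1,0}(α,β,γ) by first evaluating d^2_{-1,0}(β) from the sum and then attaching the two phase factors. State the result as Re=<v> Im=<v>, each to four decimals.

Re=0.1484 Im=-0.5345

First d^2_{-1,0}(β=1.0041), then the phase factors e^{-i(-1)α} and e^{-i(0)γ}:
With c≡cos(β/2)=0.876598 and s≡sin(β/2)=0.481224, N=[1·6·2·2]^{1/2}=4.898979
Admissible k: 1..2 (factorial args all ≥0)
  k=1: (−1)^0·4.8990/(2)·0.8766^3·0.4812^1 = +0.794006
  k=2: (−1)^1·4.8990/(2)·0.8766^1·0.4812^3 = -0.239286
d^2_{-1,0}(1.0041) = +0.794006 -0.239286 = +0.554720
Phases: e^{-i·(-1)·4.9832}=+0.267513-0.963554i, e^{-i·(0)·5.5266}=+1.000000+0.000000i ⇒ D=+0.148395-0.534503i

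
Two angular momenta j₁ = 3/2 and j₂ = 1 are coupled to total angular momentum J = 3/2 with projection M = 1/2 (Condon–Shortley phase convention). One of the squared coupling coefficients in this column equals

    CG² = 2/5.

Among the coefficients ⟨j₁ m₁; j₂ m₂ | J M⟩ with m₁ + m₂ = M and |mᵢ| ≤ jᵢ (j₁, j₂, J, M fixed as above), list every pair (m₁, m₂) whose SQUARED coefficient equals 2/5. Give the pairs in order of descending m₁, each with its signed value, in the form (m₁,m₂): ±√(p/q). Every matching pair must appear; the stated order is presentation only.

Admissible pairs with m₁+m₂ = M = 1/2: (-1/2,1), (1/2,0), (3/2,-1)
  (m₁,m₂)=(3/2,-1): CG² = 2/5, CG = +√(2/5)   ← matches the target
  (m₁,m₂)=(1/2,0): CG² = 1/15, CG = +√(1/15)
  (m₁,m₂)=(-1/2,1): CG² = 8/15, CG = −√(8/15)
Pairs with CG² = 2/5: (3/2,-1): +√(2/5)

(3/2,-1): +√(2/5)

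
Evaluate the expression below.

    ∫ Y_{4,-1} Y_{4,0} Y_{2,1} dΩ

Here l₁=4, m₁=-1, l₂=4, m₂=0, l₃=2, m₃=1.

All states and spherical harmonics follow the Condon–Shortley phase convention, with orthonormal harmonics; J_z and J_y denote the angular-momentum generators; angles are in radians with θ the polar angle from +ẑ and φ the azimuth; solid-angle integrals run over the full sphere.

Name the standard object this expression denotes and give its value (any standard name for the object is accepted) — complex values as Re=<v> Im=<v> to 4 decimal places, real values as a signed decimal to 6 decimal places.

Gaunt coefficient, -0.044869

This is a Gaunt coefficient — the integral of a triple product of spherical harmonics over the sphere.
Rules hold: Σm=0, L=10 even, 0≤2≤8.
N = 9·9·5 = 405
Δ = 6!·2!·2!/11! = 1/13860
Racah Σ t=2..4: t=2:+1/192 t=3:−1/36 t=4:+1/192 = -5/288
⇒ 3j(4 4 2; 0 0 0)² = 20/693, sgn -1
Racah Σ t=3..4: t=3:−1/72 t=4:+1/96 = -1/288
⇒ 3j(4 4 2; -1 0 1)² = 1/462, sgn +1
4πI² = N·(3j₀)²·(3jₘ)² = 150/5929
I = -1·√(0.0252994/4π) = -0.04486937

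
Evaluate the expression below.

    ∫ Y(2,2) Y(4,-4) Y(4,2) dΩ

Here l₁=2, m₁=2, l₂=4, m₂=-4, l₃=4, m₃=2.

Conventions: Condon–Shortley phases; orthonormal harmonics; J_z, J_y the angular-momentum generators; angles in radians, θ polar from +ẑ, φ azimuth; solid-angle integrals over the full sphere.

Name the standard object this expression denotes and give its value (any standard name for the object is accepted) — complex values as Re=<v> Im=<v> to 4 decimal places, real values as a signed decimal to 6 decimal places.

Gaunt coefficient, -0.106180

This is a Gaunt coefficient — the integral of a triple product of spherical harmonics over the sphere.
Checks pass: Σm=0; 10 even; l₃=4∈[2,6].
(2·2+1)(2·4+1)(2·4+1) = 405
Δ: 2! 2! 6! / 11! → 1/13860
sum: t=0:+1/192 t=1:−1/36 t=2:+1/192 = -5/288
3j²(2 4 4; 0 0 0) = Δ·Π!·Σ² = 20/693  (sign -1)
sum: t=0:+1/2880 = 1/2880
3j²(2 4 4; 2 -4 2) = Δ·Π!·Σ² = 2/165  (sign +1)
combine: 4πI² = 405·20/693·2/165 = 120/847
take √, sign -1: I = -0.10618031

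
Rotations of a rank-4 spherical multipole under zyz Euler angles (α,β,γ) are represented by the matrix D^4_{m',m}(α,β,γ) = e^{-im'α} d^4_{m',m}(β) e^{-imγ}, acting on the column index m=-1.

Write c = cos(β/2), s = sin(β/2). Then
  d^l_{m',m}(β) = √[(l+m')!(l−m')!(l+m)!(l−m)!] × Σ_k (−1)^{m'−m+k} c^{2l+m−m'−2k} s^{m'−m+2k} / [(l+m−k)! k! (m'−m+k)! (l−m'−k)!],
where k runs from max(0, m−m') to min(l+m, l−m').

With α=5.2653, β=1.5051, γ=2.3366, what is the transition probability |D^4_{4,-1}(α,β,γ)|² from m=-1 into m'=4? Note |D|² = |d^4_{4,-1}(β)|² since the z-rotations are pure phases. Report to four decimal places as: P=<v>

D^4_{4,-1}(5.2653,1.5051,2.3366) = e^{-i·4·5.2653}·d^4_{4,-1}(1.5051)·e^{-i·-1·2.3366}. Compute d first:
Half-angle: c=0.729948, s=0.683502. N=√(40320·1·6·120)=5387.986637
The bounds max(0,m−m')=0 and min(l+m,l−m')=0 give 1 term
  k=0: (−1)^5·5387.9866/(720)·0.7299^3·0.6835^5 = -0.434181
d^4_{4,-1}(1.5051) = -0.434181
|D^4_{4,-1}|² = |d^4_{4,-1}(β)|² = (-0.434181)² = 0.188513 (the z-rotation phases have unit modulus)

P=0.1885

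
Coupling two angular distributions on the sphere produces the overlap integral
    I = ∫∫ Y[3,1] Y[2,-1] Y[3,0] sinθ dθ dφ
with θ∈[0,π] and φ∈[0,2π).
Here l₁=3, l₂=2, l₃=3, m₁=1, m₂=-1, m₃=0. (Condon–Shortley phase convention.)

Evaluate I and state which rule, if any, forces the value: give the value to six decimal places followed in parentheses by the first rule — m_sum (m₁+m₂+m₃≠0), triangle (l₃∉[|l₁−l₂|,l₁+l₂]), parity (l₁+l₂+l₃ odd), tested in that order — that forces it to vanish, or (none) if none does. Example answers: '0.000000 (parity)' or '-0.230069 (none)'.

-0.059471 (none)

Rules hold: Σm=0, L=8 even, 1≤3≤5.
N = 7·5·7 = 245
Δ = 2!·4!·2!/9! = 1/3780
Racah Σ t=0..2: t=0:+1/24 t=1:−1/4 t=2:+1/24 = -1/6
⇒ 3j(3 2 3; 0 0 0)² = 4/105, sgn +1
Racah Σ t=0..1: t=0:+1/8 t=1:−1/12 = 1/24
⇒ 3j(3 2 3; 1 -1 0)² = 1/210, sgn -1
4πI² = N·(3j₀)²·(3jₘ)² = 2/45
I = -1·√(0.0444444/4π) = -0.05947080
No selection rule forces the value: the integral is nonzero (none).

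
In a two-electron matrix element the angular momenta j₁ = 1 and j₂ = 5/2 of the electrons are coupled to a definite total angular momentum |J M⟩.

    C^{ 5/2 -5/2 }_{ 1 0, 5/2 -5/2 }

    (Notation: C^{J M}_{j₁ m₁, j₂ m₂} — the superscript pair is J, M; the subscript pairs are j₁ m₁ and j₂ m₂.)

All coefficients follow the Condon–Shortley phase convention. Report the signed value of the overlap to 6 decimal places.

triangle: 1!×1!×4!/7! = 24/5040
(j±m)!: 1!×1!×0!×5!×0!×5! = 14400
prefactor² = (2J+1)×Δ×N² = 2880/7
  k=0: +1/(0!×1!×1!×0!×0!×4!) = 1/24
Σ = 1/24  ⇒  CG² = 2880/7×(1/24)² = 5/7
CG = +√(5/7) = +0.845154

+0.845154  (= +√(5/7))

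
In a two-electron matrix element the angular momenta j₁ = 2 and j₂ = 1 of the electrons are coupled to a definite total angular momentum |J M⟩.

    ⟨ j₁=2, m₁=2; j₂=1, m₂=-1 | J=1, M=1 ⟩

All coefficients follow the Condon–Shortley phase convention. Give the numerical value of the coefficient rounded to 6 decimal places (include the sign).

√[3·2!2!0!/5! · 4!0!0!2!2!0!] = √(48/5)
  +(−1)^0/∏(0,2,0,0,2,0)! = 1/4  (running 1/4)
⟨..|..⟩ = √(48/5)·(1/4) = +0.774597

+0.774597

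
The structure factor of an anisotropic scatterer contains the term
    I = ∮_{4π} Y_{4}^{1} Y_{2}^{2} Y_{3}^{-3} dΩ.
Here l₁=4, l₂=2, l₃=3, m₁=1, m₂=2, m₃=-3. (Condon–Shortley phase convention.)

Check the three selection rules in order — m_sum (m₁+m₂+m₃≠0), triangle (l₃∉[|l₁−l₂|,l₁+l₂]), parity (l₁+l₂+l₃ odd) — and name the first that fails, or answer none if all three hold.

parity

azimuthal sum: 1 + 2 − 3 = 0  ✓
2 ≤ 3 ≤ 6 (triangle on l)  ✓
L = 4 + 2 + 3 = 9 (odd)  ✗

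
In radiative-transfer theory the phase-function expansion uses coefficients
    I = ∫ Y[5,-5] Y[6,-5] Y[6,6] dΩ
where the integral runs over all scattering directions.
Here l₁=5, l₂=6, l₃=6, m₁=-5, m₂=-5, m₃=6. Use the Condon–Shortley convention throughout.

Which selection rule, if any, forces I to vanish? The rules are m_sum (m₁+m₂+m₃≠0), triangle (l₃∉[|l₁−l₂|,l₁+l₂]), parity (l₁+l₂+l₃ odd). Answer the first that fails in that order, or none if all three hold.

azimuthal sum: -5 − 5 + 6 = -4  ✗
1 ≤ 6 ≤ 11 (triangle on l)
L = 5 + 6 + 6 = 17 (odd)

m_sum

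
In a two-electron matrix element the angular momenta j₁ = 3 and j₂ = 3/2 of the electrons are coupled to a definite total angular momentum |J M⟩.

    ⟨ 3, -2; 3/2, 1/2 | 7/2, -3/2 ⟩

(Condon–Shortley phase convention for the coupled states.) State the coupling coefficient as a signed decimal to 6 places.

triangle: 1!·5!·2!/9! = 240/362880
(j±m)!: 1!·5!·2!·1!·2!·5! = 57600
prefactor² = (2J+1)·Δ·N² = 6400/21
  k=0: +1/(0!·1!·5!·2!·0!·0!) = 1/240
  k=1: −1/(1!·0!·4!·1!·1!·1!) = -1/24
Σ = -3/80  ⇒  CG² = 6400/21·(-3/80)² = 3/7
CG = −√(3/7) = -0.654654

−√(3/7) ≈ -0.654654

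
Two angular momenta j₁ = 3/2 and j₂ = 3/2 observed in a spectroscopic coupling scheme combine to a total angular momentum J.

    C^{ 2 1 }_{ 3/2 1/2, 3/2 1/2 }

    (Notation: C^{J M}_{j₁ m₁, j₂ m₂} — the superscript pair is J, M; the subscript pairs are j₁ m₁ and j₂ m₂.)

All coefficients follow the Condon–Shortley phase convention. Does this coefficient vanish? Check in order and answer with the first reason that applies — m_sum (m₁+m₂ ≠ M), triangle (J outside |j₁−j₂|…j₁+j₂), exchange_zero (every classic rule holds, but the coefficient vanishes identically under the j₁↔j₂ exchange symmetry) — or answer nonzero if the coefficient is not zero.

m-sum: m₁+m₂ = 1/2+1/2 = 1, M = 1  ✓
triangle: |j₁−j₂| = 0 ≤ J = 2 ≤ j₁+j₂ = 3  ✓
exchange: j₁=j₂ and m₁=m₂, and (−1)^(j₁+j₂−J) = (−1)^1 = −1 forces ⟨j₁m₁;j₂m₂|JM⟩ = −⟨j₂m₂;j₁m₁|JM⟩ = −⟨j₁m₁;j₂m₂|JM⟩ ⇒ the coefficient vanishes identically
Racah sum check: Σ_k collapses to 0 ⇒ CG = 0

exchange_zero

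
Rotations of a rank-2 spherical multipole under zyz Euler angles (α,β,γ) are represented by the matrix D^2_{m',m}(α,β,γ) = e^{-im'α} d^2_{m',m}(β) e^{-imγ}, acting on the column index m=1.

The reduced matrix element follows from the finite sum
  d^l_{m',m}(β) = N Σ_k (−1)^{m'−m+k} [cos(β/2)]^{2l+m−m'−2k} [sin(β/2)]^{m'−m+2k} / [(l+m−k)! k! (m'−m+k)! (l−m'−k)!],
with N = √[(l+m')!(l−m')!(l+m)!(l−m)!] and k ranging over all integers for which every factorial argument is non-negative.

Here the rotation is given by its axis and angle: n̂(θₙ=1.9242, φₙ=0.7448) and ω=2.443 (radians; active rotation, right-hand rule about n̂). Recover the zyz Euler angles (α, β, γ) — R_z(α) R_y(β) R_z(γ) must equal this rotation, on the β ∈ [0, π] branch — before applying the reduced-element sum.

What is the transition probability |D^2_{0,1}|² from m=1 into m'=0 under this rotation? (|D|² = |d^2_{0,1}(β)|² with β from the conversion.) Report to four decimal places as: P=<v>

P=0.3192

Axis–angle → zyz. n̂ = (sinθₙcosφₙ, sinθₙsinφₙ, cosθₙ) = (+0.689787, +0.635935, -0.346093), ω = 2.4430.
R = I cosω + sinω [n̂]ₓ + (1−cosω) n̂n̂ᵀ gives
  R = [+0.074405, +0.997149, -0.012542; +0.551976, -0.051655, -0.832258; -0.830534, +0.055001, -0.554246]
β = atan2(√(R₁₃²+R₂₃²), R₃₃) = 2.158253; α = atan2(R₂₃, R₁₃) mod 2π = 4.697320; γ = atan2(R₃₂, −R₃₁) mod 2π = 0.066128
Split into d^2_{0,1}(β=2.1583) × two z-phases.
With c≡cos(β/2)=0.472099 and s≡sin(β/2)=0.881546, N=[2·2·6·1]^{1/2}=4.898979
k∈{1,2} keeps every argument non-negative
  k=1: (−1)^0·4.8990/(2)·0.4721^3·0.8815^1 = +0.227205
  k=2: (−1)^1·4.8990/(2)·0.4721^1·0.8815^3 = -0.792215
d^2_{0,1}(2.1583) = +0.227205 -0.792215 = -0.565009
|D^2_{0,1}|² = |d^2_{0,1}(β)|² = (-0.565009)² = 0.319236 (the z-rotation phases have unit modulus)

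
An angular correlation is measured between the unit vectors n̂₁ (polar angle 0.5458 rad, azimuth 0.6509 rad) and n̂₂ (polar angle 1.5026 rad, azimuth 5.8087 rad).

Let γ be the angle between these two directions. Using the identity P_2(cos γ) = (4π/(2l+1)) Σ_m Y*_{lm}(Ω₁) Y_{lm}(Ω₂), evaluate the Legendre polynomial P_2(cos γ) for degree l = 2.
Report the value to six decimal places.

Expand P_2 via completeness: Σ_{m} conj(Y_{2,m}) at Ω₁ times Y_{2,m} at Ω₂ —
  m=-2: (0.02766 + 0.10034j) × (0.22397 + 0.31251j) = -0.02516 + 0.03112j  (running Σ = -0.02516 + 0.03112j)
  m=-1: (0.27268 + 0.20768j) × (0.04672 + 0.02400j) = 0.00776 + 0.01625j  (running Σ = -0.01741 + 0.04737j)
  m=0: (0.37582 + 0.00000j) × (-0.31100 + 0.00000j) = -0.11688 + 0.00000j  (running Σ = -0.13429 + 0.04737j)
  m=1: (-0.27268 + 0.20768j) × (-0.04672 + 0.02400j) = 0.00776 - 0.01625j  (running Σ = -0.12653 + 0.03112j)
  m=2: (0.02766 - 0.10034j) × (0.22397 - 0.31251j) = -0.02516 - 0.03112j  (running Σ = -0.15169 + 0.00000j)
Total Σ_m = -0.15169 + 0.00000j. Multiply by 2.513274: -0.38125 + 0.00000j. P_2(cos γ) = -0.381249

-0.381249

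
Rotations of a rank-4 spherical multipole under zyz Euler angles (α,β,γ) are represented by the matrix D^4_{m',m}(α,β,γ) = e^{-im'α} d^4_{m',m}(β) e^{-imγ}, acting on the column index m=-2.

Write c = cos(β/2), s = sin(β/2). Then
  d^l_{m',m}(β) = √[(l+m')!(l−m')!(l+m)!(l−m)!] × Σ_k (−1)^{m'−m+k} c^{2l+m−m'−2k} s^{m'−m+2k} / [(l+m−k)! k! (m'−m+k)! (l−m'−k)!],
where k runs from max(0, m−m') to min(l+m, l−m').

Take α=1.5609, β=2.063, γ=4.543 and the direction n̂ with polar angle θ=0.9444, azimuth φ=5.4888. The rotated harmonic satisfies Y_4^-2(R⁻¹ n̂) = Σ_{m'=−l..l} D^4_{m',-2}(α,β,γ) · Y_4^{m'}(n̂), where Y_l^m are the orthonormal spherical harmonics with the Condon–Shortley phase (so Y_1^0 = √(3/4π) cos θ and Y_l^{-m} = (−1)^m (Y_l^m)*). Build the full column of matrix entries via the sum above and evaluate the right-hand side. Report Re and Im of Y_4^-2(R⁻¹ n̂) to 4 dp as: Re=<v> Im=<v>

Need the full column D^4_{m',-2} for m'=−4..4 at α=1.5609, β=2.0630, γ=4.5430.
cos(β/2)=0.513532, sin(β/2)=0.858070
d^4_{-4,-2}: single k=2 term ⇒ +0.071455;  D = -0.066401+0.026395i
d^4_{-3,-2}: k∈[1..2] ⇒ +0.030239 -0.253275 = -0.223037;  D = -0.080335-0.208067i
d^4_{-2,-2}: k∈[0..2] ⇒ +0.004837 -0.162044 +0.565528 = +0.408320;  D = +0.382351-0.143294i
d^4_{-1,-2}: k∈[0..2] ⇒ -0.034287 +0.478645 -0.890907 = -0.446550;  D = +0.152565+0.419679i
d^4_{0,-2}: k∈[0..2] ⇒ +0.128107 -0.953789 +0.998605 = +0.172923;  D = -0.163094+0.057468i
d^4_{1,-2}: k∈[0..2] ⇒ -0.319097 +1.336361 -0.746215 = +0.271049;  D = +0.087545+0.256522i
d^4_{2,-2}: k∈[0..2] ⇒ +0.565528 -1.263147 +0.293889 = -0.403731;  D = -0.383364+0.126611i
d^4_{3,-2}: k∈[0..1] ⇒ -0.707136 +0.658100 = -0.049036;  D = +0.014916+0.046712i
d^4_{4,-2}: single k=0 term ⇒ +0.556995;  D = -0.532251+0.164174i
Y_4^{m'}(θ=0.9444,φ=5.4888) and Σ D·Y over m':
  (-0.0664+0.0264i)·(-0.1905-0.0069i)  (-0.0803-0.2081i)·(-0.2832+0.2683i)  (+0.3824-0.1433i)·(-0.0055+0.3086i)  (+0.1526+0.4197i)·(-0.0936-0.0953i)  (-0.1631+0.0575i)·(-0.3360+0.0000i)  (+0.0875+0.2565i)·(+0.0936-0.0953i)  (-0.3834+0.1266i)·(-0.0055-0.3086i)  (+0.0149+0.0467i)·(+0.2832+0.2683i)  (-0.5323+0.1642i)·(-0.1905+0.0069i)
Y_4^-2(R⁻¹ n̂) = +0.379812+0.194028i

Re=0.3798 Im=0.1940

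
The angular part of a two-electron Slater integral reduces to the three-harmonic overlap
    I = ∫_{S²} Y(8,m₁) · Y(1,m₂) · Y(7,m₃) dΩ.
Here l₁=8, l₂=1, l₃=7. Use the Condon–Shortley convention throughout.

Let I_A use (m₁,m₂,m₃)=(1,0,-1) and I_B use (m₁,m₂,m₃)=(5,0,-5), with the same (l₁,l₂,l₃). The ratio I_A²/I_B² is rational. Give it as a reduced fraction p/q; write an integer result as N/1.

l's match ⇒ only the (l;m) 3-j factors differ between A and B.
A: triangle coeff Δ(8,1,7) = 1/2040; Σ_t [1,1]: t=1:−1/29030400 = -1/29030400; (3j)²=21/680 [(8 1 7; 1 0 -1)], sign=-1
B: triangle coeff Δ(8,1,7) = 1/2040; Σ_t [1,1]: t=1:−1/958003200 = -1/958003200; (3j)²=13/680 [(8 1 7; 5 0 -5)], sign=-1
I_A²/I_B² = (21/680)/(13/680) = 21/13

21/13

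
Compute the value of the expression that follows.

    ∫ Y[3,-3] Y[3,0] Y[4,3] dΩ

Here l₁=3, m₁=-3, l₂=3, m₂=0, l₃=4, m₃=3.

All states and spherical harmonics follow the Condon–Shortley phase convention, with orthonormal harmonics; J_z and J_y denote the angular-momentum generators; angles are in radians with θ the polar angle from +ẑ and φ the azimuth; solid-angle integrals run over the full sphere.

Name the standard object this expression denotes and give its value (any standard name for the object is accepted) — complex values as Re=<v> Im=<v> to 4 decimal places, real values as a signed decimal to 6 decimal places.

This is a Gaunt coefficient — the integral of a triple product of spherical harmonics over the sphere.
Rules hold: Σm=0, L=10 even, 0≤4≤6.
N = 7·7·9 = 441
Δ = 2!·4!·4!/11! = 1/34650
Racah Σ t=0..2: t=0:+1/72 t=1:−1/16 t=2:+1/72 = -5/144
⇒ 3j(3 3 4; 0 0 0)² = 2/77, sgn -1
Racah Σ t=2..2: t=2:+1/288 = 1/288
⇒ 3j(3 3 4; -3 0 3)² = 1/22, sgn -1
4πI² = N·(3j₀)²·(3jₘ)² = 63/121
I = +1·√(0.520661/4π) = 0.20355073

Gaunt coefficient, +0.203551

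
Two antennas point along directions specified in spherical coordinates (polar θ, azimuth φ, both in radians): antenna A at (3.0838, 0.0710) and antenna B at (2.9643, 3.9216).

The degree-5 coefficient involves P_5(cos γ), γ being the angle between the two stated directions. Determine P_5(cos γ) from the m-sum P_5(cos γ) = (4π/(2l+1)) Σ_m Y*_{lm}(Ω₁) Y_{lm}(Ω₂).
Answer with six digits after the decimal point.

Summing Y*_{l m}(θ₁,φ₁)·Y_{l m}(θ₂,φ₂) over m ∈ [−5, 5]; prefactor 4π/(2·5+1) = 1.142397:
  [-5]  conj(Y_{5,-5})(Ω₁) = +0.000000+0.000000i ; Y_{5,-5}(Ω₂) = +0.000057-0.000054i ; Δ = +0.000000-0.000000i
  [-4]  conj(Y_{5,-4})(Ω₁) = -0.000016-0.000005i ; Y_{5,-4}(Ω₂) = +0.001397+0.000030i ; Δ = -0.000000-0.000000i
  [-3]  conj(Y_{5,-3})(Ω₁) = +0.000519+0.000112i ; Y_{5,-3}(Ω₂) = +0.010191+0.010526i ; Δ = +0.000004+0.000007i
  [-2]  conj(Y_{5,-2})(Ω₁) = -0.011120-0.001590i ; Y_{5,-2}(Ω₂) = -0.001067+0.098930i ; Δ = +0.000169-0.001098i
  [-1]  conj(Y_{5,-1})(Ω₁) = +0.145905+0.010377i ; Y_{5,-1}(Ω₂) = -0.287096+0.284017i ; Δ = -0.044836+0.038460i
  [+0]  conj(Y_{5,0})(Ω₁) = -0.912309-0.000000i ; Y_{5,0}(Ω₂) = -0.727435+0.000000i ; Δ = +0.663646+0.000000i
  [+1]  conj(Y_{5,1})(Ω₁) = -0.145905+0.010377i ; Y_{5,1}(Ω₂) = +0.287096+0.284017i ; Δ = -0.044836-0.038460i
  [+2]  conj(Y_{5,2})(Ω₁) = -0.011120+0.001590i ; Y_{5,2}(Ω₂) = -0.001067-0.098930i ; Δ = +0.000169+0.001098i
  [+3]  conj(Y_{5,3})(Ω₁) = -0.000519+0.000112i ; Y_{5,3}(Ω₂) = -0.010191+0.010526i ; Δ = +0.000004-0.000007i
  [+4]  conj(Y_{5,4})(Ω₁) = -0.000016+0.000005i ; Y_{5,4}(Ω₂) = +0.001397-0.000030i ; Δ = -0.000000+0.000000i
  [+5]  conj(Y_{5,5})(Ω₁) = -0.000000+0.000000i ; Y_{5,5}(Ω₂) = -0.000057-0.000054i ; Δ = +0.000000+0.000000i
Total Σ_m = +0.574320+0.000000i. Multiply by 1.142397: +0.656102+0.000000i. P_5(cos γ) = 0.656102

0.656102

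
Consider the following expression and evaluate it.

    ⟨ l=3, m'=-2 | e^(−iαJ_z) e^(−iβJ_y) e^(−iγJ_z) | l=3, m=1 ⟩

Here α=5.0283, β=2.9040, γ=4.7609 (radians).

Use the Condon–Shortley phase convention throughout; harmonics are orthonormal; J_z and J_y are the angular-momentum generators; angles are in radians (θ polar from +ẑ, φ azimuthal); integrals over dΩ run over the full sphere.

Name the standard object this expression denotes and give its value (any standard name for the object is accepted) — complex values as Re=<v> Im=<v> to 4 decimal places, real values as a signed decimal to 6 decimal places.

This is a Wigner D-matrix element — the rotation-matrix element ⟨l m'| R(α,β,γ) |l m⟩ in the angular-momentum basis.
First d^3_{-2,1}(β=2.9040), then the phase factors e^{-i(-2)α} and e^{-i(1)γ}:
With c≡cos(β/2)=0.118517 and s≡sin(β/2)=0.992952, N=[1·120·24·2]^{1/2}=75.894664
The bounds max(0,m−m')=3 and min(l+m,l−m')=4 give 2 terms
  k=3: (−1)^0·75.8947/(12)·0.1185^3·0.9930^3 = +0.010308
  k=4: (−1)^1·75.8947/(24)·0.1185^1·0.9930^5 = -0.361761
d^3_{-2,1}(2.9040) = +0.010308 -0.361761 = -0.351454
Phases: e^{-i·(-2)·5.0283}=-0.806953-0.590616i, e^{-i·(1)·4.7609}=+0.048492+0.998824i ⇒ D=-0.193577+0.293339i

Wigner D-matrix element, Re=-0.1936 Im=0.2933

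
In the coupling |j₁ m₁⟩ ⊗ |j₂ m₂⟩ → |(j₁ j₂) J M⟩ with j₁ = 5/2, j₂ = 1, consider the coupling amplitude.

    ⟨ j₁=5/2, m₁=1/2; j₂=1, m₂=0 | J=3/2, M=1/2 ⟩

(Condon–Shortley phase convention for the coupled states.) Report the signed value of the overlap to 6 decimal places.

-0.632456  (= −√(2/5))

j₁+j₂−J=2  J+j₁−j₂=3  J−j₁+j₂=0  j₁+j₂+J+1=6
(j₁±m₁, j₂±m₂, J±M) = (3,2,1,1,2,1)
P² = 8/5
sum k=1..1:
  [1] −1/2 = -1/2
S = -1/2
C² = P²·S² = 2/5 ; C = -0.632456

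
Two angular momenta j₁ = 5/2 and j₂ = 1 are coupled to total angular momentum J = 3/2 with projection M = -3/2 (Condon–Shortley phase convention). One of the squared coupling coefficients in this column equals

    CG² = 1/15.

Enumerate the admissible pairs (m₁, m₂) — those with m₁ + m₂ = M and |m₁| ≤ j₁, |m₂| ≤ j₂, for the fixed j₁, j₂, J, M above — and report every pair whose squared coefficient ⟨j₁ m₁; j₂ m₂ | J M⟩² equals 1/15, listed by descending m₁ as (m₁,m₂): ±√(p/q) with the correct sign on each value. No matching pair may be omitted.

(-1/2,-1): +√(1/15)

Admissible pairs with m₁+m₂ = M = -3/2: (-5/2,1), (-3/2,0), (-1/2,-1)
  (m₁,m₂)=(-1/2,-1): CG² = 1/15, CG = +√(1/15)   ← matches the target
  (m₁,m₂)=(-3/2,0): CG² = 4/15, CG = −√(4/15)
  (m₁,m₂)=(-5/2,1): CG² = 2/3, CG = +√(2/3)
Pairs with CG² = 1/15: (-1/2,-1): +√(1/15)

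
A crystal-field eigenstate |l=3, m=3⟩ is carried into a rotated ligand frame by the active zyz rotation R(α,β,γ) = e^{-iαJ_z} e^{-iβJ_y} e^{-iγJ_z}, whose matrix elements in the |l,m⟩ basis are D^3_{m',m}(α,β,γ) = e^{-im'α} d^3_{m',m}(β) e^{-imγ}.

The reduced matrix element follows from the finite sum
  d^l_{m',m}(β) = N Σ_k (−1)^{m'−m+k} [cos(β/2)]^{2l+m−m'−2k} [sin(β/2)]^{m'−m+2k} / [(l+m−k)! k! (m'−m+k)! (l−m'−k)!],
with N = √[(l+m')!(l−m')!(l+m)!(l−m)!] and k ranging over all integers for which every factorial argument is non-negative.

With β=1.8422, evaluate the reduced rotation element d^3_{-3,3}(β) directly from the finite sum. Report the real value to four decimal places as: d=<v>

d^3_{-3,3}(β=1.8422) via the finite sum:
With c≡cos(β/2)=0.604945 and s≡sin(β/2)=0.796268, N=[1·720·720·1]^{1/2}=720.000000
The bounds max(0,m−m')=6 and min(l+m,l−m')=6 give 1 term
  k=6: (−1)^0·720.0000/(720)·0.6049^0·0.7963^6 = +0.254891
d^3_{-3,3}(1.8422) = +0.254891

d=0.2549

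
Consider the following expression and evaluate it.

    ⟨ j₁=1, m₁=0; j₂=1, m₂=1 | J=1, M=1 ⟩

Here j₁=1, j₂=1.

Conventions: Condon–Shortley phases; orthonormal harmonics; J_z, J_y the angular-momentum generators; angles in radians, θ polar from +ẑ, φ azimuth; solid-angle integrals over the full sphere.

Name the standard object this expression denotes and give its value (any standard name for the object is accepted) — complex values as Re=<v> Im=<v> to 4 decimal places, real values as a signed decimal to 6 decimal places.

Clebsch–Gordan coefficient, −√(1/2) ≈ -0.707107

This is a Clebsch–Gordan (vector-coupling) coefficient.
triangle: 1!*1!*1!/4! = 1/24
(j±m)!: 1!*1!*2!*0!*2!*0! = 4
prefactor² = (2J+1)*Δ*N² = 1/2
  k=1: −1/(1!*0!*0!*1!*1!*0!) = -1
Σ = -1  ⇒  CG² = 1/2*(-1)² = 1/2
CG = −√(1/2) = -0.707107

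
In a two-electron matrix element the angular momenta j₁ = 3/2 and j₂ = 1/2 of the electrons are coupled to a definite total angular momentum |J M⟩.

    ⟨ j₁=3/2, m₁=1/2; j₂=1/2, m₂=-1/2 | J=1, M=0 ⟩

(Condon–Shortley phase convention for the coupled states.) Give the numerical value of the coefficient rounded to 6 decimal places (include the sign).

+0.707107

triangle: 1!*2!*0!/4! = 2/24
(j±m)!: 2!*1!*0!*1!*1!*1! = 2
prefactor² = (2J+1)*Δ*N² = 1/2
  k=0: +1/(0!*1!*1!*0!*1!*0!) = 1
Σ = 1  ⇒  CG² = 1/2*1² = 1/2
CG = +√(1/2) = +0.707107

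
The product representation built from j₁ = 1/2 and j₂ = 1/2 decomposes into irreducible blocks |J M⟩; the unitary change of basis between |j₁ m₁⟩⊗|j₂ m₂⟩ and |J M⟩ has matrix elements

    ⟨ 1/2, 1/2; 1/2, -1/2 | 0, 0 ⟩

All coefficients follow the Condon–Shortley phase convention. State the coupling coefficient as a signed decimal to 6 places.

+0.707107  (= +√(1/2))

j₁+j₂−J=1  J+j₁−j₂=0  J−j₁+j₂=0  j₁+j₂+J+1=2
(j₁±m₁, j₂±m₂, J±M) = (1,0,0,1,0,0)
P² = 1/2
sum k=0..0:
  [0] +1/1 = 1
S = 1
C² = P²·S² = 1/2 ; C = +0.707107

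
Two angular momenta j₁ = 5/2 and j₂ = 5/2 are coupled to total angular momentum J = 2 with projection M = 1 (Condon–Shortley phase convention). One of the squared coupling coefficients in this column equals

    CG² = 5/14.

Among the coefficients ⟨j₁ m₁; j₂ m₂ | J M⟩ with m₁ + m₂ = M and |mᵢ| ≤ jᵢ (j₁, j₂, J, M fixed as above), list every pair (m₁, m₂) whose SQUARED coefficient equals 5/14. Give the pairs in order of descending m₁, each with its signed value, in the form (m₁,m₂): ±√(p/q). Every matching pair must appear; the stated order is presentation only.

(5/2,-3/2): +√(5/14); (-3/2,5/2): −√(5/14)

Admissible pairs with m₁+m₂ = M = 1: (-3/2,5/2), (-1/2,3/2), (1/2,1/2), (3/2,-1/2), (5/2,-3/2)
  (m₁,m₂)=(5/2,-3/2): CG² = 5/14, CG = +√(5/14)   ← matches the target
  (m₁,m₂)=(3/2,-1/2): CG² = 1/7, CG = −√(1/7)
  (m₁,m₂)=(1/2,1/2): CG² = 0/1, CG = 0
  (m₁,m₂)=(-1/2,3/2): CG² = 1/7, CG = +√(1/7)
  (m₁,m₂)=(-3/2,5/2): CG² = 5/14, CG = −√(5/14)   ← matches the target
Pairs with CG² = 5/14: (5/2,-3/2): +√(5/14); (-3/2,5/2): −√(5/14)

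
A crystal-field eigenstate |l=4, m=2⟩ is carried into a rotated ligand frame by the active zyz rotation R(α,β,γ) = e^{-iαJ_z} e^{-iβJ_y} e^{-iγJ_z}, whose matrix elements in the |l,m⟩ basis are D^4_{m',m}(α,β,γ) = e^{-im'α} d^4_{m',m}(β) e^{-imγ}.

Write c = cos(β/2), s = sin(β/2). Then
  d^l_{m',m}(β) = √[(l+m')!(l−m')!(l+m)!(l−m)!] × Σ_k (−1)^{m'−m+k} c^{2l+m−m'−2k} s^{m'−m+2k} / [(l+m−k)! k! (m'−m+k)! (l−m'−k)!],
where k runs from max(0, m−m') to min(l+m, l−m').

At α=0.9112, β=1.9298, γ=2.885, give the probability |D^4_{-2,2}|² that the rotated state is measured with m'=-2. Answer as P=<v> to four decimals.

P=0.0739

First d^4_{-2,2}(β=1.9298), then the phase factors e^{-i(-2)α} and e^{-i(2)γ}:
c=cos(1.929800/2)=0.569499, s=sin(1.929800/2)=0.821992; N=√[2·720·720·2]=1440.000000
k∈{4,5,6} keeps every argument non-negative
  k=4: (−1)^0·1440.0000/(96)·0.5695^4·0.8220^4 = +0.720334
  k=5: (−1)^1·1440.0000/(120)·0.5695^2·0.8220^6 = -1.200529
  k=6: (−1)^2·1440.0000/(1440)·0.5695^0·0.8220^8 = +0.208421
d^4_{-2,2}(1.9298) = +0.720334 -1.200529 +0.208421 = -0.271775
|D^4_{-2,2}|² = |d^4_{-2,2}(β)|² = (-0.271775)² = 0.073862 (the z-rotation phases have unit modulus)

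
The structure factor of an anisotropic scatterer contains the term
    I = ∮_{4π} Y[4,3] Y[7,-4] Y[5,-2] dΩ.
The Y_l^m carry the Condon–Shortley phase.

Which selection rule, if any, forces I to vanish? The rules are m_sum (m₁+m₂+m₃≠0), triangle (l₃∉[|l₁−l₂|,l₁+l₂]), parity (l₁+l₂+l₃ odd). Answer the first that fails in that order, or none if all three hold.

Σmᵢ = -3  ✗
l₃∈[|l₁−l₂|,l₁+l₂]=[3,11], have l₃=5
Σlᵢ = 16 ⇒ even

m_sum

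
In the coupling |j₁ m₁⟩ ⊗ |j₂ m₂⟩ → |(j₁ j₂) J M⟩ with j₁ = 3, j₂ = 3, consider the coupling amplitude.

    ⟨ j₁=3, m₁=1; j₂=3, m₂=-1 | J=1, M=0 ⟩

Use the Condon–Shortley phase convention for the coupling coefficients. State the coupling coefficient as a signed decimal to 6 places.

√[3·5!1!1!/8! · 4!2!2!4!1!1!] = √(144/7)
  +(−1)^1/∏(1,4,1,1,0,0)! = -1/24  (running -1/24)
  +(−1)^2/∏(2,3,0,0,1,1)! = 1/12  (running 1/24)
⟨..|..⟩ = √(144/7)·(1/24) = +0.188982

+0.188982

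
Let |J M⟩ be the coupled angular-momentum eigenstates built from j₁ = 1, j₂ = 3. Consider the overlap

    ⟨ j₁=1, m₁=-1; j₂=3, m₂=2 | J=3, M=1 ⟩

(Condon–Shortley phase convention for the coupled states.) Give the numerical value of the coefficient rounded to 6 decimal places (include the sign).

triangle: 1!×1!×5!/8! = 120/40320
(j±m)!: 0!×2!×5!×1!×4!×2! = 11520
prefactor² = (2J+1)×Δ×N² = 240
  k=1: −1/(1!×0!×1!×4!×0!×1!) = -1/24
Σ = -1/24  ⇒  CG² = 240×(-1/24)² = 5/12
CG = −√(5/12) = -0.645497

−√(5/12) ≈ -0.645497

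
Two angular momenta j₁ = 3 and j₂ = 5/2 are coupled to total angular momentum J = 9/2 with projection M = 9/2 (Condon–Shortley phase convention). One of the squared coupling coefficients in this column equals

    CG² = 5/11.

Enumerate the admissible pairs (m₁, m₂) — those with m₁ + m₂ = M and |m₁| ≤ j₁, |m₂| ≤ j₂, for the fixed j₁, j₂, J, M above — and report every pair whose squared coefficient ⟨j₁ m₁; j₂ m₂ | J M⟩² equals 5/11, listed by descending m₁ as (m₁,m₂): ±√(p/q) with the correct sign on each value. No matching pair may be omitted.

Admissible pairs with m₁+m₂ = M = 9/2: (2,5/2), (3,3/2)
  (m₁,m₂)=(3,3/2): CG² = 6/11, CG = +√(6/11)
  (m₁,m₂)=(2,5/2): CG² = 5/11, CG = −√(5/11)   ← matches the target
Pairs with CG² = 5/11: (2,5/2): −√(5/11)

(2,5/2): −√(5/11)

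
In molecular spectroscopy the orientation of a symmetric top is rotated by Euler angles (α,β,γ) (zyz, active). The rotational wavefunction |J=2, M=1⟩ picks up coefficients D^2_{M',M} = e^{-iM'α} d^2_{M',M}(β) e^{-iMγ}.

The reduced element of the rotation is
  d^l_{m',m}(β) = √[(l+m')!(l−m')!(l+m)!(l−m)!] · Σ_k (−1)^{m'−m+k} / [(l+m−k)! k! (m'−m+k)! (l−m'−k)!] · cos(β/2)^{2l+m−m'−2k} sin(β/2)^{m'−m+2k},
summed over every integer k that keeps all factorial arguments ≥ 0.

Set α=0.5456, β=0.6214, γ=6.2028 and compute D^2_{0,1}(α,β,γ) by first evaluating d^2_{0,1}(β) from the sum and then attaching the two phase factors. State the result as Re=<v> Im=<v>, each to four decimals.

First d^2_{0,1}(β=0.6214), then the phase factors e^{-i(0)α} and e^{-i(1)γ}:
c=cos(0.621400/2)=0.952120, s=sin(0.621400/2)=0.305725; N=√[2·2·6·1]=4.898979
k∈{1,2} keeps every argument non-negative
  k=1: (−1)^0·4.8990/(2)·0.9521^3·0.3057^1 = +0.646371
  k=2: (−1)^1·4.8990/(2)·0.9521^1·0.3057^3 = -0.066644
d^2_{0,1}(0.6214) = +0.646371 -0.066644 = +0.579727
Attach z-rotation phases: D = e^{-i(0)(0.5456)}·(+0.579727)·e^{-i(1)(6.2028)} = +0.577855+0.046551i

Re=0.5779 Im=0.0466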